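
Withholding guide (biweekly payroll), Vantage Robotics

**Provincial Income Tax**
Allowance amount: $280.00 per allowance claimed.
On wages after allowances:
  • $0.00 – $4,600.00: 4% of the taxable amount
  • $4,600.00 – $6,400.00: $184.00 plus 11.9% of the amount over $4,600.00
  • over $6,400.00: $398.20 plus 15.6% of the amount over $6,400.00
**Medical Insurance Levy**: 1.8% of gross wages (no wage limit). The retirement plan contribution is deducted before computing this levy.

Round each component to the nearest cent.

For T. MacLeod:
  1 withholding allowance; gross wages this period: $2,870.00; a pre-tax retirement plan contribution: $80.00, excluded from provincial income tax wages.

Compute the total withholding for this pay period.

Provincial Income Tax: taxable = $2,870.00 − $80.00 − 1×$280.00 = $2,510.00
  4% × $2,510.00 = $100.40
Medical Insurance Levy: 1.8% × $2,790.00 = $50.22
Total: $100.40 + $50.22 = $150.62

$150.62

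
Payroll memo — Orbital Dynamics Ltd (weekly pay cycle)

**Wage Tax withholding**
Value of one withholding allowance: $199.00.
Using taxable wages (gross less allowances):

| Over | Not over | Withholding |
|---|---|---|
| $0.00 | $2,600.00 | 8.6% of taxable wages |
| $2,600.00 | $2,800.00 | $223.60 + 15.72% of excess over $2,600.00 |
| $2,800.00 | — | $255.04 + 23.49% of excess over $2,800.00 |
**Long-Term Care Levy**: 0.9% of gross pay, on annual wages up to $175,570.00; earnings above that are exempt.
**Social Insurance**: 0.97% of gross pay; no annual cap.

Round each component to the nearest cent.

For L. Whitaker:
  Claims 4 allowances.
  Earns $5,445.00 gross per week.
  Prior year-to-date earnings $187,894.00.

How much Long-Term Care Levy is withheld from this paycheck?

$0.00

Long-Term Care Levy: YTD $187,894.00 ≥ cap $175,570.00 → $0.00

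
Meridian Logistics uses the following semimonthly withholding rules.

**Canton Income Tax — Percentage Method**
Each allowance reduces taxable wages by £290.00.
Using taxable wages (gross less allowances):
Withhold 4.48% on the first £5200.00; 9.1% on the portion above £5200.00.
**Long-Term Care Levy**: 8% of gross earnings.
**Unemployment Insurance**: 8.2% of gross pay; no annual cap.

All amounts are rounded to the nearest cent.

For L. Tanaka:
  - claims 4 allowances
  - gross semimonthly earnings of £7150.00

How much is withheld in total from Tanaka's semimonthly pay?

Canton Income Tax: taxable = £7150.00 − 4×£290.00 = £5990.00
  £232.96 + 9.1% × (£5990.00 − £5200.00) = £232.96 + 9.1% × £790.00 = £304.85
Long-Term Care Levy: 8% × £7150.00 = £572.00
Unemployment Insurance: 8.2% × £7150.00 = £586.30
Total: £304.85 + £572.00 + £586.30 = £1463.15

£1463.15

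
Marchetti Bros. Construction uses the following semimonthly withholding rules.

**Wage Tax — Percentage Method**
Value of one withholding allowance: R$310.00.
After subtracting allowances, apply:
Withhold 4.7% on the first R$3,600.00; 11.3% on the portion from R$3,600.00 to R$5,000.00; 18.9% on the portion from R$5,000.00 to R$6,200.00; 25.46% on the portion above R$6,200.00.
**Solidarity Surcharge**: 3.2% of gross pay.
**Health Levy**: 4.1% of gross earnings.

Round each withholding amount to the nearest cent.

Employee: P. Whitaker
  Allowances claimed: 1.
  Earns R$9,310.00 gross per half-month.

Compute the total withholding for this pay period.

Wage Tax: taxable = R$9,310.00 − 1×R$310.00 = R$9,000.00
  R$554.20 + 25.46% × (R$9,000.00 − R$6,200.00) = R$554.20 + 25.46% × R$2,800.00 = R$1,267.08
Solidarity Surcharge: 3.2% × R$9,310.00 = R$297.92
Health Levy: 4.1% × R$9,310.00 = R$381.71
Total: R$1,267.08 + R$297.92 + R$381.71 = R$1,946.71

R$1,946.71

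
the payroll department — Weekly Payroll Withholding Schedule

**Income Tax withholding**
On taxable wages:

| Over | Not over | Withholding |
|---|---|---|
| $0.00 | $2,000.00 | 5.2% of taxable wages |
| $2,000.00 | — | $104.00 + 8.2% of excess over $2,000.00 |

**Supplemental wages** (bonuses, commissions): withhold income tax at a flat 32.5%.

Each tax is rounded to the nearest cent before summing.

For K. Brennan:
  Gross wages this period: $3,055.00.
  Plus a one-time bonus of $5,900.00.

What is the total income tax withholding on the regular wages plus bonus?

$2,108.01

Income Tax: taxable = $3,055.00
  $104.00 + 8.2% × ($3,055.00 − $2,000.00) = $104.00 + 8.2% × $1,055.00 = $190.51
Supplemental (32.5% flat on bonus): 32.5% × $5,900.00 = $1,917.50
Total income tax: $190.51 + $1,917.50 = $2,108.01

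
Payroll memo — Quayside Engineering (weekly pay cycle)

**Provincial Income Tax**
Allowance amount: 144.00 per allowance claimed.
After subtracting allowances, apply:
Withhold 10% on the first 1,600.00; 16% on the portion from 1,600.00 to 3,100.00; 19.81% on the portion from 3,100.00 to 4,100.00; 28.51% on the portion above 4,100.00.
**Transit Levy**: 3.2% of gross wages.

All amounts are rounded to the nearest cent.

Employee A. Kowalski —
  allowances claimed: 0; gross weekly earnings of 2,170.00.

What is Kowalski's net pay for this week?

1,849.36

Provincial Income Tax: taxable = 2,170.00
  160.00 + 16% × (2,170.00 − 1,600.00) = 160.00 + 16% × 570.00 = 251.20
Transit Levy: 3.2% × 2,170.00 = 69.44
Total withheld: 251.20 + 69.44 = 320.64
Net pay: 2,170.00 − 320.64 = 1,849.36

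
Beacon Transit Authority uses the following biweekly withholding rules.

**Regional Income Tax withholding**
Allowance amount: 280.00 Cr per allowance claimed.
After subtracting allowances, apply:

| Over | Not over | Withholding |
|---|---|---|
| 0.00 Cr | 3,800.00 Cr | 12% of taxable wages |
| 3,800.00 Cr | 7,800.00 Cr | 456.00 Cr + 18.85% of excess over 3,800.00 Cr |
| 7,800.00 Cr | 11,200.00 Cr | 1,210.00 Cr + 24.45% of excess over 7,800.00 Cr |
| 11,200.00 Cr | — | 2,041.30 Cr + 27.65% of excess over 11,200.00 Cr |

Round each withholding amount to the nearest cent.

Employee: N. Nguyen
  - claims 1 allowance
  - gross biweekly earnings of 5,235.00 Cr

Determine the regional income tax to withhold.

673.72 Cr

Regional Income Tax: taxable = 5,235.00 Cr − 1×280.00 Cr = 4,955.00 Cr
  456.00 Cr + 18.85% × (4,955.00 Cr − 3,800.00 Cr) = 456.00 Cr + 18.85% × 1,155.00 Cr = 673.72 Cr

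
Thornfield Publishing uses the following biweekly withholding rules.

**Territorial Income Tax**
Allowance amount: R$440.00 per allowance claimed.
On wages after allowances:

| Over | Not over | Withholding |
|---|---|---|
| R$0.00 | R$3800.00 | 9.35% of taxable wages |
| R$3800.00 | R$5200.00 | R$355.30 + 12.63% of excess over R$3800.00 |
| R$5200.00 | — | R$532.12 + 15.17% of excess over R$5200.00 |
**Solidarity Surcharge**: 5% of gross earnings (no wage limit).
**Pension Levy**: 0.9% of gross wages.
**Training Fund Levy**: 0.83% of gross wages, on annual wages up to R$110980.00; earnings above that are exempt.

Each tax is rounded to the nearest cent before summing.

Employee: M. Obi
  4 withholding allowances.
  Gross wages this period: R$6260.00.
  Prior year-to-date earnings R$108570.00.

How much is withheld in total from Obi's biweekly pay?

R$833.05

Territorial Income Tax: taxable = R$6260.00 − 4×R$440.00 = R$4500.00
  R$355.30 + 12.63% × (R$4500.00 − R$3800.00) = R$355.30 + 12.63% × R$700.00 = R$443.71
Solidarity Surcharge: 5% × R$6260.00 = R$313.00
Pension Levy: 0.9% × R$6260.00 = R$56.34
Training Fund Levy: cap R$110980.00 − YTD R$108570.00 = R$2410.00 subject; 0.83% × R$2410.00 = R$20.00
Total: R$443.71 + R$313.00 + R$56.34 + R$20.00 = R$833.05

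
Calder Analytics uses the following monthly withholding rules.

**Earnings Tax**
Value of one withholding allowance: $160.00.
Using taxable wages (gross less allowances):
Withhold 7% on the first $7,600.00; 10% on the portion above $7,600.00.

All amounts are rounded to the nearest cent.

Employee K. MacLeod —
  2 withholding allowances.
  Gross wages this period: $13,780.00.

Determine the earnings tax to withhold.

Earnings Tax: taxable = $13,780.00 − 2×$160.00 = $13,460.00
  $532.00 + 10% × ($13,460.00 − $7,600.00) = $532.00 + 10% × $5,860.00 = $1,118.00

$1,118.00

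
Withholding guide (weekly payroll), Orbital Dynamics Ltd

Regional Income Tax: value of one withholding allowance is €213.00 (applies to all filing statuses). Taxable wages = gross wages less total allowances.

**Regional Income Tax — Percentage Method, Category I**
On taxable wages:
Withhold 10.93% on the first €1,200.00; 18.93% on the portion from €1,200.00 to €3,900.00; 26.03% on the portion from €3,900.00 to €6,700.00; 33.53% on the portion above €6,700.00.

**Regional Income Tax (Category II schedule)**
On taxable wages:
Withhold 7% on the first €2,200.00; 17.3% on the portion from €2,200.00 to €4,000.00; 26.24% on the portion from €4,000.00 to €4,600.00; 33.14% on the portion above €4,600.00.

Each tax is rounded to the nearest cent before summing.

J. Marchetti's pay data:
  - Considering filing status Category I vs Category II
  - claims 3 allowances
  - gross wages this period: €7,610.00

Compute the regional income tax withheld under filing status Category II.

€1,408.59

Regional Income Tax (Category II): taxable = €7,610.00 − 3×€213.00 = €6,971.00
  €622.84 + 33.14% × (€6,971.00 − €4,600.00) = €622.84 + 33.14% × €2,371.00 = €1,408.59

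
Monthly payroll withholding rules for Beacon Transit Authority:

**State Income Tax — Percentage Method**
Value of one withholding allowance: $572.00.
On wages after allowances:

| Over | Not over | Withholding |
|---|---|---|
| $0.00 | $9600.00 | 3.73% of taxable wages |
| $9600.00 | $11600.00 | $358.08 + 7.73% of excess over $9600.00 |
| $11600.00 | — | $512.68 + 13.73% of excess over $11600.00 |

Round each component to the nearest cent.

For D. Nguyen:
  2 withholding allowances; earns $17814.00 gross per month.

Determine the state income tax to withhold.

State Income Tax: taxable = $17814.00 − 2×$572.00 = $16670.00
  $512.68 + 13.73% × ($16670.00 − $11600.00) = $512.68 + 13.73% × $5070.00 = $1208.79

$1208.79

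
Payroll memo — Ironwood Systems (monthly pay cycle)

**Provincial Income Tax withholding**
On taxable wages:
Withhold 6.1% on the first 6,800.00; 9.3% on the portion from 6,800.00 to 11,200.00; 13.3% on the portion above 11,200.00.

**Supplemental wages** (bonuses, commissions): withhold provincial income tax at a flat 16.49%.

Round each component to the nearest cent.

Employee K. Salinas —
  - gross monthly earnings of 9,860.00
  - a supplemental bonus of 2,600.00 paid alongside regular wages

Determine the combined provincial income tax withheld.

1,128.12

Provincial Income Tax: taxable = 9,860.00
  414.80 + 9.3% × (9,860.00 − 6,800.00) = 414.80 + 9.3% × 3,060.00 = 699.38
Supplemental (16.49% flat on bonus): 16.49% × 2,600.00 = 428.74
Total provincial income tax: 699.38 + 428.74 = 1,128.12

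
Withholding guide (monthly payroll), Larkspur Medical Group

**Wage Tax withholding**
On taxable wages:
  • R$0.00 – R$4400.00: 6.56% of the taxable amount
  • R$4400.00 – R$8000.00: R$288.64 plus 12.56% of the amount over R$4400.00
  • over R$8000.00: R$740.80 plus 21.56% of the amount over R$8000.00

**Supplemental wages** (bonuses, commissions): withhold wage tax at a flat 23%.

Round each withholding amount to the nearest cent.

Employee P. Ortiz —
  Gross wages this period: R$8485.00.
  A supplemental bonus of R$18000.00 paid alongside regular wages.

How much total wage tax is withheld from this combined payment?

Wage Tax: taxable = R$8485.00
  R$740.80 + 21.56% × (R$8485.00 − R$8000.00) = R$740.80 + 21.56% × R$485.00 = R$845.37
Supplemental (23% flat on bonus): 23% × R$18000.00 = R$4140.00
Total wage tax: R$845.37 + R$4140.00 = R$4985.37

R$4985.37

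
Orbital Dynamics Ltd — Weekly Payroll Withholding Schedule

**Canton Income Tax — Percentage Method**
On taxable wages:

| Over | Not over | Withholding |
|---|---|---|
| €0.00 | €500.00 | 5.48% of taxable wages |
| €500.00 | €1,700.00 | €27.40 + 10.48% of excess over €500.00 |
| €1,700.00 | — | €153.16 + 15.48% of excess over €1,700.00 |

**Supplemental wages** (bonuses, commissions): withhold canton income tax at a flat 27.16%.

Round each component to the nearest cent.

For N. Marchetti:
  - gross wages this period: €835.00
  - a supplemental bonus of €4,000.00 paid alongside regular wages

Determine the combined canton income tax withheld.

Canton Income Tax: taxable = €835.00
  €27.40 + 10.48% × (€835.00 − €500.00) = €27.40 + 10.48% × €335.00 = €62.51
Supplemental (27.16% flat on bonus): 27.16% × €4,000.00 = €1,086.40
Total canton income tax: €62.51 + €1,086.40 = €1,148.91

€1,148.91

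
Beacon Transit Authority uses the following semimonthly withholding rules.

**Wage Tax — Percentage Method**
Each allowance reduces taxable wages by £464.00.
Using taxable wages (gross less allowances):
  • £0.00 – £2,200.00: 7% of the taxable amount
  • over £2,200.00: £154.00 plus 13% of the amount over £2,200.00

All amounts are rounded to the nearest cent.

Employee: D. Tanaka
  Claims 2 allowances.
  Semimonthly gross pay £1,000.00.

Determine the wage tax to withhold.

Wage Tax: taxable = £1,000.00 − 2×£464.00 = £72.00
  7% × £72.00 = £5.04

£5.04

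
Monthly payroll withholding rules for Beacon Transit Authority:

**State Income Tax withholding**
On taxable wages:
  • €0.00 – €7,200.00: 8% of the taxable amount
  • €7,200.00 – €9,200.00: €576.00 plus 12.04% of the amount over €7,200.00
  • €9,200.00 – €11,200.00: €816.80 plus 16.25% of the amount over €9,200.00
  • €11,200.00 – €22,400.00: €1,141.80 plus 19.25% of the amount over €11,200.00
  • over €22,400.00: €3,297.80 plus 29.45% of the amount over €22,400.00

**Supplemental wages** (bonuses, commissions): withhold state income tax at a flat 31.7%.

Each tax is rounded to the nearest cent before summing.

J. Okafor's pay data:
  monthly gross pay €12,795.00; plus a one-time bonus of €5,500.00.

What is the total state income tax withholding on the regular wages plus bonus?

€3,192.34

State Income Tax: taxable = €12,795.00
  €1,141.80 + 19.25% × (€12,795.00 − €11,200.00) = €1,141.80 + 19.25% × €1,595.00 = €1,448.84
Supplemental (31.7% flat on bonus): 31.7% × €5,500.00 = €1,743.50
Total state income tax: €1,448.84 + €1,743.50 = €3,192.34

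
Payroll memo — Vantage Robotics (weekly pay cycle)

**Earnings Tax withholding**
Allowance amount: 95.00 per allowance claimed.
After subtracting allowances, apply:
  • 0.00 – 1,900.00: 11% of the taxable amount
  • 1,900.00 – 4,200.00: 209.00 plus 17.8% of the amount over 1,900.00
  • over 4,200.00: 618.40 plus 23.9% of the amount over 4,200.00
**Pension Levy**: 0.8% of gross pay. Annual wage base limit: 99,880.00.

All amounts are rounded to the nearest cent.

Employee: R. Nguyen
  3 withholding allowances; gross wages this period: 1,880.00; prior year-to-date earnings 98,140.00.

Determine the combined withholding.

189.37

Earnings Tax: taxable = 1,880.00 − 3×95.00 = 1,595.00
  11% × 1,595.00 = 175.45
Pension Levy: cap 99,880.00 − YTD 98,140.00 = 1,740.00 subject; 0.8% × 1,740.00 = 13.92
Total: 175.45 + 13.92 = 189.37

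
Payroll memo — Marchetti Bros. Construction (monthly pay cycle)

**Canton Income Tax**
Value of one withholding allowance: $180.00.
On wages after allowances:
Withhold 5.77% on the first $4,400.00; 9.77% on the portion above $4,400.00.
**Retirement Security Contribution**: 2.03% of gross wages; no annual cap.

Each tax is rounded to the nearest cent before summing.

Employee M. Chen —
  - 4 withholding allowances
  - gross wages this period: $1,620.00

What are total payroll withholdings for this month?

$84.82

Canton Income Tax: taxable = $1,620.00 − 4×$180.00 = $900.00
  5.77% × $900.00 = $51.93
Retirement Security Contribution: 2.03% × $1,620.00 = $32.89
Total: $51.93 + $32.89 = $84.82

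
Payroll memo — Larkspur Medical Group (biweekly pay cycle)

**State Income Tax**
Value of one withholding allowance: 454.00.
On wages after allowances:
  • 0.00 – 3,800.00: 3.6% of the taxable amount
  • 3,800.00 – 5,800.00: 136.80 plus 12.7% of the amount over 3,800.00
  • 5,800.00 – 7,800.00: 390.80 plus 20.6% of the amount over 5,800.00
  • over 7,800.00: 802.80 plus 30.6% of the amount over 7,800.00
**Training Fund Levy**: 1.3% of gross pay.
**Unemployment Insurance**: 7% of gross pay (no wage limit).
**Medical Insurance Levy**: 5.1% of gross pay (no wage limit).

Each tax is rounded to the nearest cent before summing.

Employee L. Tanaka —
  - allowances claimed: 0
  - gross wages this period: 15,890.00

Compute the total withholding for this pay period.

5,407.60

State Income Tax: taxable = 15,890.00
  802.80 + 30.6% × (15,890.00 − 7,800.00) = 802.80 + 30.6% × 8,090.00 = 3,278.34
Training Fund Levy: 1.3% × 15,890.00 = 206.57
Unemployment Insurance: 7% × 15,890.00 = 1,112.30
Medical Insurance Levy: 5.1% × 15,890.00 = 810.39
Total: 3,278.34 + 206.57 + 1,112.30 + 810.39 = 5,407.60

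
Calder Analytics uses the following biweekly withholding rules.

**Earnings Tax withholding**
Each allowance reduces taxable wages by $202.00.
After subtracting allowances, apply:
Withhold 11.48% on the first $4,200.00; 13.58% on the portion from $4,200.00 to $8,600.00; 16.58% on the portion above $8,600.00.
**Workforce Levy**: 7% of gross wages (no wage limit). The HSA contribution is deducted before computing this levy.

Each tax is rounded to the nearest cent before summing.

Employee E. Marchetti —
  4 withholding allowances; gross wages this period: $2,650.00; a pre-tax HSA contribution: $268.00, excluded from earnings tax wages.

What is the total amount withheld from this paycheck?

$347.44

Earnings Tax: taxable = $2,650.00 − $268.00 − 4×$202.00 = $1,574.00
  11.48% × $1,574.00 = $180.70
Workforce Levy: 7% × $2,382.00 = $166.74
Total: $180.70 + $166.74 = $347.44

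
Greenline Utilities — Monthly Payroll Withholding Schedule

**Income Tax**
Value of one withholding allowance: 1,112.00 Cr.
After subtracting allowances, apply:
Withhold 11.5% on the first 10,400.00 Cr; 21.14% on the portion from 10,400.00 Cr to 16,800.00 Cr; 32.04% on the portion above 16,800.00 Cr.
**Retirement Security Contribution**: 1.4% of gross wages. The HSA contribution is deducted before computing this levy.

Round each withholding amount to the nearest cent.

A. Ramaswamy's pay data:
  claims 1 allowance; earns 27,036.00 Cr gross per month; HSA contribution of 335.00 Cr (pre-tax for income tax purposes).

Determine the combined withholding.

Income Tax: taxable = 27,036.00 Cr − 335.00 Cr − 1×1,112.00 Cr = 25,589.00 Cr
  2,548.96 Cr + 32.04% × (25,589.00 Cr − 16,800.00 Cr) = 2,548.96 Cr + 32.04% × 8,789.00 Cr = 5,364.96 Cr
Retirement Security Contribution: 1.4% × 26,701.00 Cr = 373.81 Cr
Total: 5,364.96 Cr + 373.81 Cr = 5,738.77 Cr

5,738.77 Cr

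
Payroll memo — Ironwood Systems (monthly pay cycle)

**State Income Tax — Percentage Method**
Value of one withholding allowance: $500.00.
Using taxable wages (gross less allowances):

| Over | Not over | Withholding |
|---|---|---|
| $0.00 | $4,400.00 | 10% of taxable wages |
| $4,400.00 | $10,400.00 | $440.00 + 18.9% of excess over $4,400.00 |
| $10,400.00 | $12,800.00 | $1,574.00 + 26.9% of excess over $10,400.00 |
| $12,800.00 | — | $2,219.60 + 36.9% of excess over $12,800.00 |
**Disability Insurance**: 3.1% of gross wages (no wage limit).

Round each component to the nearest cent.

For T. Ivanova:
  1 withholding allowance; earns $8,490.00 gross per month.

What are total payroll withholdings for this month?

State Income Tax: taxable = $8,490.00 − 1×$500.00 = $7,990.00
  $440.00 + 18.9% × ($7,990.00 − $4,400.00) = $440.00 + 18.9% × $3,590.00 = $1,118.51
Disability Insurance: 3.1% × $8,490.00 = $263.19
Total: $1,118.51 + $263.19 = $1,381.70

$1,381.70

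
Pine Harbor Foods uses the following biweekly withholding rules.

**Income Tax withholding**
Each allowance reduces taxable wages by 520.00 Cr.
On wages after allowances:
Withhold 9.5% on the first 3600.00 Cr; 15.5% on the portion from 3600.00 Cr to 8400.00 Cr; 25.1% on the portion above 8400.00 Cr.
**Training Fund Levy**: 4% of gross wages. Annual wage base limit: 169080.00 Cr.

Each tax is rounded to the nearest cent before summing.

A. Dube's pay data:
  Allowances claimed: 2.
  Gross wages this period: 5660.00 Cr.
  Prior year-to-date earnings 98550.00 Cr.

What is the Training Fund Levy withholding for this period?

Training Fund Levy: 4% × 5660.00 Cr = 226.40 Cr

226.40 Cr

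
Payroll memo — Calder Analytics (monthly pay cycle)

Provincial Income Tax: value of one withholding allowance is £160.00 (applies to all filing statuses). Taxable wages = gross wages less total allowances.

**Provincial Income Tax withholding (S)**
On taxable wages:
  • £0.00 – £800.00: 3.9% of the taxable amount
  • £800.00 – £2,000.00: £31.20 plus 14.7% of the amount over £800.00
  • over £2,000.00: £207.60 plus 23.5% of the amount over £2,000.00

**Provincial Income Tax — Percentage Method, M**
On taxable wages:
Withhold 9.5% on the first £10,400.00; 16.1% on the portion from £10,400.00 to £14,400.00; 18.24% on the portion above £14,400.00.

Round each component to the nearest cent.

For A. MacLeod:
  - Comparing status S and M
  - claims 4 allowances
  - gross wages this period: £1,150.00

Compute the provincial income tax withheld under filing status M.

£48.45

Provincial Income Tax (M): taxable = £1,150.00 − 4×£160.00 = £510.00
  9.5% × £510.00 = £48.45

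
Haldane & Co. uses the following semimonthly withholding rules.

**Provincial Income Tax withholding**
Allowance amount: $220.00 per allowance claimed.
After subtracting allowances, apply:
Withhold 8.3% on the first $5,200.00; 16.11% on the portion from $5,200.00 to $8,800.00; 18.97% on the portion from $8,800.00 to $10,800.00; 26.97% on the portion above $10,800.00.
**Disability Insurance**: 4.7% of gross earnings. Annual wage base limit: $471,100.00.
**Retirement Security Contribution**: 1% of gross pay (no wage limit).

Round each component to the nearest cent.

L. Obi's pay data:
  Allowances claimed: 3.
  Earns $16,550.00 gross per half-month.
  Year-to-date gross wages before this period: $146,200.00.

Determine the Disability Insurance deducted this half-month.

$777.85

Disability Insurance: 4.7% × $16,550.00 = $777.85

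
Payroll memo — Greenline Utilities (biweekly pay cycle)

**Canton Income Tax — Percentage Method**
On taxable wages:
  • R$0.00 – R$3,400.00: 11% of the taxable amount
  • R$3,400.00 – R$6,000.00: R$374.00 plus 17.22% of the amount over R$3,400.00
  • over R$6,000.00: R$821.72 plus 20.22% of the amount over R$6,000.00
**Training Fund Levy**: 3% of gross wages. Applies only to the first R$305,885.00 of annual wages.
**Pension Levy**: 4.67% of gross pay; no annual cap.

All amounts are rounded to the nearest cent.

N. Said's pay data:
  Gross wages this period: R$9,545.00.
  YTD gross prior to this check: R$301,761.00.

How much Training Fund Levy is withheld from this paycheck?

Training Fund Levy: cap R$305,885.00 − YTD R$301,761.00 = R$4,124.00 subject; 3% × R$4,124.00 = R$123.72

R$123.72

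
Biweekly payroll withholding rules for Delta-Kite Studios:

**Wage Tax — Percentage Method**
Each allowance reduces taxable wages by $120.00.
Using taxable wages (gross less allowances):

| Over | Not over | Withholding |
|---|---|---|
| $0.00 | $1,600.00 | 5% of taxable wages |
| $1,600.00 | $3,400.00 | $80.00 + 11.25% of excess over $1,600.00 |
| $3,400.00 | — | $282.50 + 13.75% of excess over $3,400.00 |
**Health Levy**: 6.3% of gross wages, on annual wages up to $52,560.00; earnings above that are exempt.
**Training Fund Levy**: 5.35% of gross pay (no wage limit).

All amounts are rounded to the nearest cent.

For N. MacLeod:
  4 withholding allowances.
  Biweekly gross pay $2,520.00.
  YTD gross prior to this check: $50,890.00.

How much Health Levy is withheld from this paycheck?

Health Levy: cap $52,560.00 − YTD $50,890.00 = $1,670.00 subject; 6.3% × $1,670.00 = $105.21

$105.21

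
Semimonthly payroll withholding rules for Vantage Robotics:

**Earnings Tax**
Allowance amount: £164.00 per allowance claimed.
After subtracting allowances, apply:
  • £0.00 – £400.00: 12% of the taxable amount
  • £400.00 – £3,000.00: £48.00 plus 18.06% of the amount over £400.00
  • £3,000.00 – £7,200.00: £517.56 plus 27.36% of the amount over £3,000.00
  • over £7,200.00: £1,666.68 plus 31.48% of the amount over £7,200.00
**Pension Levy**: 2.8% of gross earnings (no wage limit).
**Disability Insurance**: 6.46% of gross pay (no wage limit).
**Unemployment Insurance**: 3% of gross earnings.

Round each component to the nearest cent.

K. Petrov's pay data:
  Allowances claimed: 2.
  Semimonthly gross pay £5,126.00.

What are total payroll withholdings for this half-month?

£1,637.94

Earnings Tax: taxable = £5,126.00 − 2×£164.00 = £4,798.00
  £517.56 + 27.36% × (£4,798.00 − £3,000.00) = £517.56 + 27.36% × £1,798.00 = £1,009.49
Pension Levy: 2.8% × £5,126.00 = £143.53
Disability Insurance: 6.46% × £5,126.00 = £331.14
Unemployment Insurance: 3% × £5,126.00 = £153.78
Total: £1,009.49 + £143.53 + £331.14 + £153.78 = £1,637.94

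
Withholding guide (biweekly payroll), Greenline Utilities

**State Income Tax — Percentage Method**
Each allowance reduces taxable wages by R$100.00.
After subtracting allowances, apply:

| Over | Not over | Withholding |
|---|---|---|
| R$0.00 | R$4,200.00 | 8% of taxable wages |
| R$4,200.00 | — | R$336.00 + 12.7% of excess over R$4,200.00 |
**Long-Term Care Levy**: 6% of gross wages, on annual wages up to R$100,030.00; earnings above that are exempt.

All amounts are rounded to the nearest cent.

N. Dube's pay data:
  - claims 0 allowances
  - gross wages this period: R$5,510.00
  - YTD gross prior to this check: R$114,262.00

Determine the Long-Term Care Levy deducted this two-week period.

Long-Term Care Levy: YTD R$114,262.00 ≥ cap R$100,030.00 → R$0.00

R$0.00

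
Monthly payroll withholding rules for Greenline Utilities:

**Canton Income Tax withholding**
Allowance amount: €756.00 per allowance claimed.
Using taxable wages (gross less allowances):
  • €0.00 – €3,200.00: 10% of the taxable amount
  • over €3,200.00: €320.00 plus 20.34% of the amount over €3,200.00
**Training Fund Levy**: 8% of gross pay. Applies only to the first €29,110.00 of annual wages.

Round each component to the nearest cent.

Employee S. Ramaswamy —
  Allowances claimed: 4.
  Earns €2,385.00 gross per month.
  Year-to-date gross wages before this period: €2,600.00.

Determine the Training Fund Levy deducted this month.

Training Fund Levy: 8% × €2,385.00 = €190.80

€190.80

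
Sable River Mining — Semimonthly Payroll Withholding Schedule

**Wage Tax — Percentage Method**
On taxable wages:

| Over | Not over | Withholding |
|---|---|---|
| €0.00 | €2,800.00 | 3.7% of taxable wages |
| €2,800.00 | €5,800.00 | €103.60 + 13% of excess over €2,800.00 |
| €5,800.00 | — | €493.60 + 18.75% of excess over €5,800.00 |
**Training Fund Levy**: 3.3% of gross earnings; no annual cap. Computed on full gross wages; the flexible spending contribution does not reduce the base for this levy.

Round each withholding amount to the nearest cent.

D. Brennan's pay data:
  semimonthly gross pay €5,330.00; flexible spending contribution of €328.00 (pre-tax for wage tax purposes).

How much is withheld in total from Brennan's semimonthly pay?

Wage Tax: taxable = €5,330.00 − €328.00 = €5,002.00
  €103.60 + 13% × (€5,002.00 − €2,800.00) = €103.60 + 13% × €2,202.00 = €389.86
Training Fund Levy: 3.3% × €5,330.00 = €175.89
Total: €389.86 + €175.89 = €565.75

€565.75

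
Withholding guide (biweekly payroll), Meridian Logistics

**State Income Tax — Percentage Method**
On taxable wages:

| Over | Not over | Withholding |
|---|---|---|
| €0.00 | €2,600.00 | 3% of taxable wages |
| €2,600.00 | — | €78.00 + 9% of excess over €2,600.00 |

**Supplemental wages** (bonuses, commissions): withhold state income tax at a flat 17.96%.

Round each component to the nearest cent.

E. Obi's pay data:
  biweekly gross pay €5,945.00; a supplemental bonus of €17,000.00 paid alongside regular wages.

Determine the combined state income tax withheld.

€3,432.25

State Income Tax: taxable = €5,945.00
  €78.00 + 9% × (€5,945.00 − €2,600.00) = €78.00 + 9% × €3,345.00 = €379.05
Supplemental (17.96% flat on bonus): 17.96% × €17,000.00 = €3,053.20
Total state income tax: €379.05 + €3,053.20 = €3,432.25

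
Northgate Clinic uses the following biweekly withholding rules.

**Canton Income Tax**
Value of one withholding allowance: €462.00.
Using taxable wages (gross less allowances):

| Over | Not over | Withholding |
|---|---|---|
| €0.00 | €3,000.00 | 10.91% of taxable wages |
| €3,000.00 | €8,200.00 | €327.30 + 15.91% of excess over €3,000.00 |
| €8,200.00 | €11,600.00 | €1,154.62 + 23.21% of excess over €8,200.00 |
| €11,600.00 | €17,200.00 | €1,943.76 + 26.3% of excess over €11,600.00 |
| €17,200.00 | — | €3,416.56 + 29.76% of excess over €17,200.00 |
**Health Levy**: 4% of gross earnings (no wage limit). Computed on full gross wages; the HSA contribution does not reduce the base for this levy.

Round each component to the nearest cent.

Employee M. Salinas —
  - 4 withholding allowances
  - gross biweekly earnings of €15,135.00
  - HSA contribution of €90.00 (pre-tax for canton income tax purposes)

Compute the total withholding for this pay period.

Canton Income Tax: taxable = €15,135.00 − €90.00 − 4×€462.00 = €13,197.00
  €1,943.76 + 26.3% × (€13,197.00 − €11,600.00) = €1,943.76 + 26.3% × €1,597.00 = €2,363.77
Health Levy: 4% × €15,135.00 = €605.40
Total: €2,363.77 + €605.40 = €2,969.17

€2,969.17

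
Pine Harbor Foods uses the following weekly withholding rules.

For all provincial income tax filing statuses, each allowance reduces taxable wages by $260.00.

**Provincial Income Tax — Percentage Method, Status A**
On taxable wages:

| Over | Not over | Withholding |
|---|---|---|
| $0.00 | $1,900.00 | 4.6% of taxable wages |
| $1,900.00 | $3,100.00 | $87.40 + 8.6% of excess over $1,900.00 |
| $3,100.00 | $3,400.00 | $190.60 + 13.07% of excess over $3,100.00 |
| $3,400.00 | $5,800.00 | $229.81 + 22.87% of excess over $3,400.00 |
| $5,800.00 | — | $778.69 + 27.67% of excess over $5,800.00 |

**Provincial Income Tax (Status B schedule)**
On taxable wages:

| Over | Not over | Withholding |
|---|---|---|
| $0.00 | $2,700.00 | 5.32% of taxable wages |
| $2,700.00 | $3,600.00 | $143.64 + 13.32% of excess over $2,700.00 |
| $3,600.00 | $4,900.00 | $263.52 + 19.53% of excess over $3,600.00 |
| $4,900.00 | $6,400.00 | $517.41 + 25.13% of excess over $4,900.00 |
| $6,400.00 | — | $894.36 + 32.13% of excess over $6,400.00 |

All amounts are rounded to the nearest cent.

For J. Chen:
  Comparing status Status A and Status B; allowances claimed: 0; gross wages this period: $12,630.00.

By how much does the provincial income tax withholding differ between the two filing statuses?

Provincial Income Tax (Status A): taxable = $12,630.00
  $778.69 + 27.67% × ($12,630.00 − $5,800.00) = $778.69 + 27.67% × $6,830.00 = $2,668.55
Provincial Income Tax (Status B): taxable = $12,630.00
  $894.36 + 32.13% × ($12,630.00 − $6,400.00) = $894.36 + 32.13% × $6,230.00 = $2,896.06
Difference: |$2,668.55 − $2,896.06| = $227.51 (higher under Status B)

$227.51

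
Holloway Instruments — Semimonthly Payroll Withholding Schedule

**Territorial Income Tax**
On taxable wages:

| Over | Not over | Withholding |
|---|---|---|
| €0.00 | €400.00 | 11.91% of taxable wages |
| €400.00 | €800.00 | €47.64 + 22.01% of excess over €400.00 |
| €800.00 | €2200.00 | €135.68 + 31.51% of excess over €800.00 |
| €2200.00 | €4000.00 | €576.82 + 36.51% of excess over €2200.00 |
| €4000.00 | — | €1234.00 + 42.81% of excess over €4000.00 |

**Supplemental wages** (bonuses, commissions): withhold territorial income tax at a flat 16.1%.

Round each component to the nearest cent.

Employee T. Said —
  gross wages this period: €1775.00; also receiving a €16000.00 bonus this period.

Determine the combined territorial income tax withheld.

€3018.90

Territorial Income Tax: taxable = €1775.00
  €135.68 + 31.51% × (€1775.00 − €800.00) = €135.68 + 31.51% × €975.00 = €442.90
Supplemental (16.1% flat on bonus): 16.1% × €16000.00 = €2576.00
Total territorial income tax: €442.90 + €2576.00 = €3018.90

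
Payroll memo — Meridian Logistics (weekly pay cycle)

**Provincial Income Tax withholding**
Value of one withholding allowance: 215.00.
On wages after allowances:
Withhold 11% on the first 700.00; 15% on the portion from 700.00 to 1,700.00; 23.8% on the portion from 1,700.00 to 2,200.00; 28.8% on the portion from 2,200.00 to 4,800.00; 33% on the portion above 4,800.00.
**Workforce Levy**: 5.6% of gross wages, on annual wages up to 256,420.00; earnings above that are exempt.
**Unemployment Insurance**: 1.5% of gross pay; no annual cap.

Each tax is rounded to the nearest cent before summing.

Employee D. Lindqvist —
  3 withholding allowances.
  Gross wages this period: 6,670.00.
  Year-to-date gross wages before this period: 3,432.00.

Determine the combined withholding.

Provincial Income Tax: taxable = 6,670.00 − 3×215.00 = 6,025.00
  1,094.80 + 33% × (6,025.00 − 4,800.00) = 1,094.80 + 33% × 1,225.00 = 1,499.05
Workforce Levy: 5.6% × 6,670.00 = 373.52
Unemployment Insurance: 1.5% × 6,670.00 = 100.05
Total: 1,499.05 + 373.52 + 100.05 = 1,972.62

1,972.62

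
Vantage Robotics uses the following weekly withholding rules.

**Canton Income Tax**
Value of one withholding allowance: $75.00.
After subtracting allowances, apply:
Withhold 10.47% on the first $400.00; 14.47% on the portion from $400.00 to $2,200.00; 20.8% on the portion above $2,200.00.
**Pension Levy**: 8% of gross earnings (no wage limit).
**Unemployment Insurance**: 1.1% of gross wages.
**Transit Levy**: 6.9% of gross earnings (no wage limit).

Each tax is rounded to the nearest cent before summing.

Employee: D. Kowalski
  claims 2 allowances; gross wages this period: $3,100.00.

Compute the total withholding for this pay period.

$954.34

Canton Income Tax: taxable = $3,100.00 − 2×$75.00 = $2,950.00
  $302.34 + 20.8% × ($2,950.00 − $2,200.00) = $302.34 + 20.8% × $750.00 = $458.34
Pension Levy: 8% × $3,100.00 = $248.00
Unemployment Insurance: 1.1% × $3,100.00 = $34.10
Transit Levy: 6.9% × $3,100.00 = $213.90
Total: $458.34 + $248.00 + $34.10 + $213.90 = $954.34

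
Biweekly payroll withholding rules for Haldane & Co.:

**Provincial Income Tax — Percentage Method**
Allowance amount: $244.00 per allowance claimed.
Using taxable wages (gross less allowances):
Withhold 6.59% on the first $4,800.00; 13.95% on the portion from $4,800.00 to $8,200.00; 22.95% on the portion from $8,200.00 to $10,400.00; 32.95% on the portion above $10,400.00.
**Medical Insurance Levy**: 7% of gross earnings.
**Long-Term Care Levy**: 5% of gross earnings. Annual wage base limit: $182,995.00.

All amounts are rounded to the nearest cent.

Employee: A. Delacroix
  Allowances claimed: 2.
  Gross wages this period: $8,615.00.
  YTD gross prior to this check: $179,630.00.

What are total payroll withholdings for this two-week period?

Provincial Income Tax: taxable = $8,615.00 − 2×$244.00 = $8,127.00
  $316.32 + 13.95% × ($8,127.00 − $4,800.00) = $316.32 + 13.95% × $3,327.00 = $780.44
Medical Insurance Levy: 7% × $8,615.00 = $603.05
Long-Term Care Levy: cap $182,995.00 − YTD $179,630.00 = $3,365.00 subject; 5% × $3,365.00 = $168.25
Total: $780.44 + $603.05 + $168.25 = $1,551.74

$1,551.74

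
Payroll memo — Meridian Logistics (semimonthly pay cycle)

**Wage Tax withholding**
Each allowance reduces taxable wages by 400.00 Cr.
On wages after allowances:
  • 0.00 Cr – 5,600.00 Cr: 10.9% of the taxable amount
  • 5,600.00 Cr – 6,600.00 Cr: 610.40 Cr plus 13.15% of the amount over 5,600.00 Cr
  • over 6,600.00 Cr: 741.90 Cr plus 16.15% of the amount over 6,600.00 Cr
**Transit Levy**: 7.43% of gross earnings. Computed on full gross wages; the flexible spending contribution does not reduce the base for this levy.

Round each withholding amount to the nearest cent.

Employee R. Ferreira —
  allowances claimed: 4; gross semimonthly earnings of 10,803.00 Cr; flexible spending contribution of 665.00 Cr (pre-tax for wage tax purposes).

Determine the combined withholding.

Wage Tax: taxable = 10,803.00 Cr − 665.00 Cr − 4×400.00 Cr = 8,538.00 Cr
  741.90 Cr + 16.15% × (8,538.00 Cr − 6,600.00 Cr) = 741.90 Cr + 16.15% × 1,938.00 Cr = 1,054.89 Cr
Transit Levy: 7.43% × 10,803.00 Cr = 802.66 Cr
Total: 1,054.89 Cr + 802.66 Cr = 1,857.55 Cr

1,857.55 Cr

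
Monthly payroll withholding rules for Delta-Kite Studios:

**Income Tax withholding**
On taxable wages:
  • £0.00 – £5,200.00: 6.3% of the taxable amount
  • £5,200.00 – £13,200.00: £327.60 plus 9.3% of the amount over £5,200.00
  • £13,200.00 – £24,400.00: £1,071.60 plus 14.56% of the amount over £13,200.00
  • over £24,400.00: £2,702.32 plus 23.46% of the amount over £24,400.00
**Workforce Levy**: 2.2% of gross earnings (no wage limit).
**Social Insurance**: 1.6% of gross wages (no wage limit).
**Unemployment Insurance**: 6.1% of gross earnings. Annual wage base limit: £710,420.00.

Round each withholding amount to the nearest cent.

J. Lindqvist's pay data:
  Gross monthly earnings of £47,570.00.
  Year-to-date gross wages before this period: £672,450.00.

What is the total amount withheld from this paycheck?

£12,261.83

Income Tax: taxable = £47,570.00
  £2,702.32 + 23.46% × (£47,570.00 − £24,400.00) = £2,702.32 + 23.46% × £23,170.00 = £8,138.00
Workforce Levy: 2.2% × £47,570.00 = £1,046.54
Social Insurance: 1.6% × £47,570.00 = £761.12
Unemployment Insurance: cap £710,420.00 − YTD £672,450.00 = £37,970.00 subject; 6.1% × £37,970.00 = £2,316.17
Total: £8,138.00 + £1,046.54 + £761.12 + £2,316.17 = £12,261.83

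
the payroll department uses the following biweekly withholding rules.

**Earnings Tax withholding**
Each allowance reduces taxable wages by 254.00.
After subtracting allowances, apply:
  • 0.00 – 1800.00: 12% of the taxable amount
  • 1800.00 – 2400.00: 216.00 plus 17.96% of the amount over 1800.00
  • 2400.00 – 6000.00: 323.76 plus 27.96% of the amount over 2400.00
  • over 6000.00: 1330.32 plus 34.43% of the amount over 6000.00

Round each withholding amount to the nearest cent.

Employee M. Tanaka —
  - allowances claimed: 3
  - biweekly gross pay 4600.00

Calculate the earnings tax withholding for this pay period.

Earnings Tax: taxable = 4600.00 − 3×254.00 = 3838.00
  323.76 + 27.96% × (3838.00 − 2400.00) = 323.76 + 27.96% × 1438.00 = 725.82

725.82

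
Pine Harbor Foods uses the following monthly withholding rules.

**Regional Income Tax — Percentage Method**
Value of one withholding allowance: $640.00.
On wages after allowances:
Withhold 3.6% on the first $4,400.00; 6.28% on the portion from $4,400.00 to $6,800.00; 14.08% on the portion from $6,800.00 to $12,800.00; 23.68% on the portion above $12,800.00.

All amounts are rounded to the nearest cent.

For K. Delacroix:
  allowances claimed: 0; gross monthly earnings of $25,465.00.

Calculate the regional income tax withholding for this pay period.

Regional Income Tax: taxable = $25,465.00
  $1,153.92 + 23.68% × ($25,465.00 − $12,800.00) = $1,153.92 + 23.68% × $12,665.00 = $4,152.99

$4,152.99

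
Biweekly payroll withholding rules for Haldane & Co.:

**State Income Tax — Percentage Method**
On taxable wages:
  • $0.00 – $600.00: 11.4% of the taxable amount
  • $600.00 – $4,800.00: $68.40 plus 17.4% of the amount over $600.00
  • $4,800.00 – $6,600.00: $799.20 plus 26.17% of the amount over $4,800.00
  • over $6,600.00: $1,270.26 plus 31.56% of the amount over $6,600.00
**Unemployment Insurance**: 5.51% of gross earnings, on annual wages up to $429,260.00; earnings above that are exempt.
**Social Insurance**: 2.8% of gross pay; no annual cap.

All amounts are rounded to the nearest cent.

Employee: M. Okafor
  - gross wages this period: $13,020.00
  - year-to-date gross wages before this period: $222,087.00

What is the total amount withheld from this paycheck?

State Income Tax: taxable = $13,020.00
  $1,270.26 + 31.56% × ($13,020.00 − $6,600.00) = $1,270.26 + 31.56% × $6,420.00 = $3,296.41
Unemployment Insurance: 5.51% × $13,020.00 = $717.40
Social Insurance: 2.8% × $13,020.00 = $364.56
Total: $3,296.41 + $717.40 + $364.56 = $4,378.37

$4,378.37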